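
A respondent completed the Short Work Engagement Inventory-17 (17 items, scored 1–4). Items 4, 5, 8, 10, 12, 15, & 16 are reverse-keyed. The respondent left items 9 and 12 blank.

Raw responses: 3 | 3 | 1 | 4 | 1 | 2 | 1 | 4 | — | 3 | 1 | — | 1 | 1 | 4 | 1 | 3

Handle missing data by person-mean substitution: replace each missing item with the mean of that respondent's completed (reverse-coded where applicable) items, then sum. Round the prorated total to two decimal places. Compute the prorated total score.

32.87

Reverse-coded (reverse-coded value = 5 − response):
  item 4: 5 − 4 = 1
  item 5: 5 − 1 = 4
  item 8: 5 − 4 = 1
  item 10: 5 − 3 = 2
  item 15: 5 − 4 = 1
  item 16: 5 − 1 = 4
Completed scored items (15 of 17): 3, 3, 1, 1, 4, 2, 1, 1, 2, 1, 1, 1, 1, 4, 3; sum = 29.
Person mean = 29 / 15 ≈ 1.9333
Prorated total = (29 / 15) × 17 = 32.87 (to 2 dp)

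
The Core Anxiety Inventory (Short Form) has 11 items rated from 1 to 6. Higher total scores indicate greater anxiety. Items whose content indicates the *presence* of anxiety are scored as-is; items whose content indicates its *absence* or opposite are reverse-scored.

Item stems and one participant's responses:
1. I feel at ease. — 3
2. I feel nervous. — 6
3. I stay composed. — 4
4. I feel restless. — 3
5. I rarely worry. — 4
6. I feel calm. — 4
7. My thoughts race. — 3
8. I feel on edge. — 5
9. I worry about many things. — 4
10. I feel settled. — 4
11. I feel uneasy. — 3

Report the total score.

40

Items 1, 3, 5, 6, 10 describe the absence/opposite of anxiety → reverse-score.
reversed = (1+6) − raw = 7 − raw.
  item 1: 7 − 3 = 4
  item 2: 6
  item 3: 7 − 4 = 3
  item 4: 3
  item 5: 7 − 4 = 3
  item 6: 7 − 4 = 3
  item 7: 3
  item 8: 5
  item 9: 4
  item 10: 7 − 4 = 3
  item 11: 3
Total = 4 + 6 + 3 + 3 + 3 + 3 + 3 + 5 + 4 + 3 + 3 = 40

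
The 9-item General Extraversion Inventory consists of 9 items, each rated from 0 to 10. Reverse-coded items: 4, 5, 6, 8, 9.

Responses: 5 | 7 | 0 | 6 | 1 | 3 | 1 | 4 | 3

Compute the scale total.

46

Raw sum = 30. Reverse-coded items: 4, 5, 6, 8, 9; their raw sum = 17.
Each reversal replaces raw with 10 − raw, changing the total by 10 − 2·raw per item.
Total = 30 + 5·10 − 2·17 = 30 + 50 − 34 = 46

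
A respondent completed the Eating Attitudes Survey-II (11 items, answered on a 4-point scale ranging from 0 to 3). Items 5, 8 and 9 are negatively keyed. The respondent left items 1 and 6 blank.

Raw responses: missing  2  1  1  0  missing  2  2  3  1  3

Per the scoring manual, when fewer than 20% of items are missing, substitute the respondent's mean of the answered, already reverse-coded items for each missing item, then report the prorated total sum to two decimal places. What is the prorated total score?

Reverse-coded (reverse-coded value = 3 − response):
  item 5: 3 − 0 = 3
  item 8: 3 − 2 = 1
  item 9: 3 − 3 = 0
Completed scored items (9 of 11): 2, 1, 1, 3, 2, 1, 0, 1, 3; sum = 14.
Person mean = 14 / 9 ≈ 1.5556
Prorated total = (14 / 9) × 11 = 17.11 (to 2 dp)

17.11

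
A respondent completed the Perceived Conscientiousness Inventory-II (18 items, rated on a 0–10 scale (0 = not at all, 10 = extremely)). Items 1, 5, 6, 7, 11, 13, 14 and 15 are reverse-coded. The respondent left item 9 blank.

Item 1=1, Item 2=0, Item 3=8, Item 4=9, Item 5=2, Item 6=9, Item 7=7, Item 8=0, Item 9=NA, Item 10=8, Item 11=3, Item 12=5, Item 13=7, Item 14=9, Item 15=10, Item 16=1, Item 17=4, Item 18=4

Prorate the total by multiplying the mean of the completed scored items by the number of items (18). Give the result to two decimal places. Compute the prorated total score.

Reverse-coded (on a 0–10 scale, reversed = 10 − raw):
  item 1: 10 − 1 = 9
  item 5: 10 − 2 = 8
  item 6: 10 − 9 = 1
  item 7: 10 − 7 = 3
  item 11: 10 − 3 = 7
  item 13: 10 − 7 = 3
  item 14: 10 − 9 = 1
  item 15: 10 − 10 = 0
Completed scored items (17 of 18): 9, 0, 8, 9, 8, 1, 3, 0, 8, 7, 5, 3, 1, 0, 1, 4, 4; sum = 71.
Person mean = 71 / 17 ≈ 4.1765
Prorated total = (71 / 17) × 18 = 75.18 (to 2 dp)

75.18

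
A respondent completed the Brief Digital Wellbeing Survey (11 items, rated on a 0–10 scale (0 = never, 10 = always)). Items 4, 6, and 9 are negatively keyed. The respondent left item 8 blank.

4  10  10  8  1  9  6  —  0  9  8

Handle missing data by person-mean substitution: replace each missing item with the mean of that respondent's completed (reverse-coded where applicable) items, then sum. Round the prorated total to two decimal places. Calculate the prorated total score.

Reverse-coded (reverse-coded value = 10 − response):
  item 4: 10 − 8 = 2
  item 6: 10 − 9 = 1
  item 9: 10 − 0 = 10
Completed scored items (10 of 11): 4, 10, 10, 2, 1, 1, 6, 10, 9, 8; sum = 61.
Person mean = 61 / 10 ≈ 6.1000
Prorated total = (61 / 10) × 11 = 67.10 (to 2 dp)

67.10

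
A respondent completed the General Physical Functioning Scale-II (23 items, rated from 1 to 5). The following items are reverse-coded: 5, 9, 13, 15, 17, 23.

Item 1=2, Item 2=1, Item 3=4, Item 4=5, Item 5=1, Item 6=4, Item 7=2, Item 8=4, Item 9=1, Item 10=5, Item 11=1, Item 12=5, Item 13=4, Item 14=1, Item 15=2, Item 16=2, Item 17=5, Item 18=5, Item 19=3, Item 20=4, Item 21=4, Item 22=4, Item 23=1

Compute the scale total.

Raw sum = 70. Reverse-coded items: 5, 9, 13, 15, 17, 23; their raw sum = 14.
Each reversal replaces raw with 6 − raw, changing the total by 6 − 2·raw per item.
Total = 70 + 6·6 − 2·14 = 70 + 36 − 28 = 78

78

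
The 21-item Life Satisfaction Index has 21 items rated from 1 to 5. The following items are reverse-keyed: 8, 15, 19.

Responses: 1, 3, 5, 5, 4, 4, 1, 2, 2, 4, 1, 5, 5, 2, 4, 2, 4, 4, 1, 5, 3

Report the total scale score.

Reversing items 8, 15, & 19 with 6 − raw:
Total = 1 + 3 + 5 + 5 + 4 + 4 + 1 + (6−2) + 2 + 4 + 1 + 5 + 5 + 2 + (6−4) + 2 + 4 + 4 + (6−1) + 5 + 3
      = 1 + 3 + 5 + 5 + 4 + 4 + 1 + 4 + 2 + 4 + 1 + 5 + 5 + 2 + 2 + 2 + 4 + 4 + 5 + 5 + 3 = 71

71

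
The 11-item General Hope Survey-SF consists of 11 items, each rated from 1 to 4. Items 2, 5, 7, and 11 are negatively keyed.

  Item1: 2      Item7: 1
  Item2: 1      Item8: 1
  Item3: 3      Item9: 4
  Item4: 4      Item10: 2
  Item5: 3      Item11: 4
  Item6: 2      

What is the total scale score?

Raw sum = 27. Negatively keyed items: 2, 5, 7, 11; their raw sum = 9.
Each reversal replaces raw with 5 − raw, changing the total by 5 − 2·raw per item.
Total = 27 + 4·5 − 2·9 = 27 + 20 − 18 = 29

29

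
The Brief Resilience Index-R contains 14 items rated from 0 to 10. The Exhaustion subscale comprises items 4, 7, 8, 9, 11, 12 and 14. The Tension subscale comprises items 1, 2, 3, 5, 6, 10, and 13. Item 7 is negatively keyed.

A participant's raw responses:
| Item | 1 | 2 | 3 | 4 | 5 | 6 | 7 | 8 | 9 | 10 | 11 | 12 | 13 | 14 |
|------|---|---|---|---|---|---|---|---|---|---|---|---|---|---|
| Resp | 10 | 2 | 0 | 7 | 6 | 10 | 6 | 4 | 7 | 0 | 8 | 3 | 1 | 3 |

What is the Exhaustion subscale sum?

36

Exhaustion items: 4, 7, 8, 9, 11, 12, 14.
Of these, item 7 is negatively keyed; reverse-coded value = 10 − response.
  item 4: 7
  item 7: 10 − 6 = 4
  item 8: 4
  item 9: 7
  item 11: 8
  item 12: 3
  item 14: 3
Sum = 7 + 4 + 4 + 7 + 8 + 3 + 3 = 36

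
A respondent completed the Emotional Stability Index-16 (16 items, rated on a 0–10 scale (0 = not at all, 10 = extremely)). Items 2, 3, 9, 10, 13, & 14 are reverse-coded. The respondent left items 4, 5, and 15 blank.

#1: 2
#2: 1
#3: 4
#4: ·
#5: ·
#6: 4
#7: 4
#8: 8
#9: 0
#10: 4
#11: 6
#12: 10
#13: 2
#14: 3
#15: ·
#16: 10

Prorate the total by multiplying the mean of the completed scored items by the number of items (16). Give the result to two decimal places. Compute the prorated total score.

110.77

Reverse-coded (reversed = (0+10) − raw = 10 − raw):
  item 2: 10 − 1 = 9
  item 3: 10 − 4 = 6
  item 9: 10 − 0 = 10
  item 10: 10 − 4 = 6
  item 13: 10 − 2 = 8
  item 14: 10 − 3 = 7
Completed scored items (13 of 16): 2, 9, 6, 4, 4, 8, 10, 6, 6, 10, 8, 7, 10; sum = 90.
Person mean = 90 / 13 ≈ 6.9231
Prorated total = (90 / 13) × 16 = 110.77 (to 2 dp)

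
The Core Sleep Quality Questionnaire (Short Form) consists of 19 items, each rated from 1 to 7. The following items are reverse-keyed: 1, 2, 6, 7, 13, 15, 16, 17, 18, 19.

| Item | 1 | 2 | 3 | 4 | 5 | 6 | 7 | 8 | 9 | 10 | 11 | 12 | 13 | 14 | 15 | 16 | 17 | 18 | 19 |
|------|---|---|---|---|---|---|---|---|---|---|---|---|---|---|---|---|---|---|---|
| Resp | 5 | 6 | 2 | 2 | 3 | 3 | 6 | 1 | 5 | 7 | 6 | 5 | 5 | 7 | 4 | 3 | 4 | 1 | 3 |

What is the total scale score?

Reverse-keyed items use 8 − raw:
  item 1: 8 − 5 = 3
  item 2: 8 − 6 = 2
  item 6: 8 − 3 = 5
  item 7: 8 − 6 = 2
  item 13: 8 − 5 = 3
  item 15: 8 − 4 = 4
  item 16: 8 − 3 = 5
  item 17: 8 − 4 = 4
  item 18: 8 − 1 = 7
  item 19: 8 − 3 = 5
Scored responses: 3, 2, 2, 2, 3, 5, 2, 1, 5, 7, 6, 5, 3, 7, 4, 5, 4, 7, 5
Total = 3 + 2 + 2 + 2 + 3 + 5 + 2 + 1 + 5 + 7 + 6 + 5 + 3 + 7 + 4 + 5 + 4 + 7 + 5 = 78

78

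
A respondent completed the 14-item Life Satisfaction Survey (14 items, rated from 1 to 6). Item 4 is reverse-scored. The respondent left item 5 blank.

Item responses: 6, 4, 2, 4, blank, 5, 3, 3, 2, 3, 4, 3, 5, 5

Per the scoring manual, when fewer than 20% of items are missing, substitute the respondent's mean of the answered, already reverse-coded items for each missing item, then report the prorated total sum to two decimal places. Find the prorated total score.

51.69

Reverse-coded (on a 1–6 scale, reversed = 7 − raw):
  item 4: 7 − 4 = 3
Completed scored items (13 of 14): 6, 4, 2, 3, 5, 3, 3, 2, 3, 4, 3, 5, 5; sum = 48.
Person mean = 48 / 13 ≈ 3.6923
Prorated total = (48 / 13) × 14 = 51.69 (to 2 dp)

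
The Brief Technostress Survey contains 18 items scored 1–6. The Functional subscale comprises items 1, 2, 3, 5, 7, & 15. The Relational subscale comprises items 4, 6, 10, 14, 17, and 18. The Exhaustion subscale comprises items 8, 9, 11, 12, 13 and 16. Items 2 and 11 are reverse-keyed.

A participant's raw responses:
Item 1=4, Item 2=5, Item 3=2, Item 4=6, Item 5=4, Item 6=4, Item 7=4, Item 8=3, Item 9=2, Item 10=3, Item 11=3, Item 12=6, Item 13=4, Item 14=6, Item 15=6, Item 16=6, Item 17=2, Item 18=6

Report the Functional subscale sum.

Functional items: 1, 2, 3, 5, 7, 15.
Of these, item 2 is reverse-keyed; on a 1–6 scale, reversed = 7 − raw.
  item 1: 4
  item 2: 7 − 5 = 2
  item 3: 2
  item 5: 4
  item 7: 4
  item 15: 6
Sum = 4 + 2 + 2 + 4 + 4 + 6 = 22

22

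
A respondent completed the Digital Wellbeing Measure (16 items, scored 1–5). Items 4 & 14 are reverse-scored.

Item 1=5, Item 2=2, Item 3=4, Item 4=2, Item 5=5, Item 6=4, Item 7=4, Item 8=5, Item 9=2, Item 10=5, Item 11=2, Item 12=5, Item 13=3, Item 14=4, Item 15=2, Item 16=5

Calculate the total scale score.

Raw sum = 59. Reverse-scored items: 4, 14; their raw sum = 6.
Each reversal replaces raw with 6 − raw, changing the total by 6 − 2·raw per item.
Total = 59 + 2·6 − 2·6 = 59 + 12 − 12 = 59

59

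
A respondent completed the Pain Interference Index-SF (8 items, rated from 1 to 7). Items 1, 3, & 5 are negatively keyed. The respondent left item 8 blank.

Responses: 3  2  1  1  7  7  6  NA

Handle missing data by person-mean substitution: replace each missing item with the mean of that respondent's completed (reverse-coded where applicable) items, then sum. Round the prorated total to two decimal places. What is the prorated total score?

Reverse-coded (reversed = (1+7) − raw = 8 − raw):
  item 1: 8 − 3 = 5
  item 3: 8 − 1 = 7
  item 5: 8 − 7 = 1
Completed scored items (7 of 8): 5, 2, 7, 1, 1, 7, 6; sum = 29.
Person mean = 29 / 7 ≈ 4.1429
Prorated total = (29 / 7) × 8 = 33.14 (to 2 dp)

33.14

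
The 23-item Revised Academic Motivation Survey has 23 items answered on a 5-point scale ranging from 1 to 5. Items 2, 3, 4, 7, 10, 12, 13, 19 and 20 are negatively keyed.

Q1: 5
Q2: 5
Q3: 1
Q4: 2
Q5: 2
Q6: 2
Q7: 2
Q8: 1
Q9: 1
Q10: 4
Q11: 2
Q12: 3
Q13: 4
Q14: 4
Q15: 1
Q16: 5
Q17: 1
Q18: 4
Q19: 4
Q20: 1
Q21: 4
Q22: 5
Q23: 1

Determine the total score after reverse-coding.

Reverse-coded items (reverse-coded value = 6 − response):
  item 2: 6 − 5 = 1
  item 3: 6 − 1 = 5
  item 4: 6 − 2 = 4
  item 7: 6 − 2 = 4
  item 10: 6 − 4 = 2
  item 12: 6 − 3 = 3
  item 13: 6 − 4 = 2
  item 19: 6 − 4 = 2
  item 20: 6 − 1 = 5
Scored items: 5, 1, 5, 4, 2, 2, 4, 1, 1, 2, 2, 3, 2, 4, 1, 5, 1, 4, 2, 5, 4, 5, 1
Total = 5 + 1 + 5 + 4 + 2 + 2 + 4 + 1 + 1 + 2 + 2 + 3 + 2 + 4 + 1 + 5 + 1 + 4 + 2 + 5 + 4 + 5 + 1 = 66

66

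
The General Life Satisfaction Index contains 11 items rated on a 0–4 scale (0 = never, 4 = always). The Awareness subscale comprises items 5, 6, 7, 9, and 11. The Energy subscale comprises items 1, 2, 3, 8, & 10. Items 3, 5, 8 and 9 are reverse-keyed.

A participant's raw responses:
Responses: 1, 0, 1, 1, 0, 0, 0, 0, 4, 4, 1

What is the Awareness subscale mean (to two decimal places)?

Awareness items: 5, 6, 7, 9, 11.
Of these, items 5 and 9 are reverse-keyed; reversed = (0+4) − raw = 4 − raw.
  item 5: 4 − 0 = 4
  item 6: 0
  item 7: 0
  item 9: 4 − 4 = 0
  item 11: 1
Sum = 4 + 0 + 0 + 0 + 1 = 5
Mean = 5 / 5 = 1.00

1.00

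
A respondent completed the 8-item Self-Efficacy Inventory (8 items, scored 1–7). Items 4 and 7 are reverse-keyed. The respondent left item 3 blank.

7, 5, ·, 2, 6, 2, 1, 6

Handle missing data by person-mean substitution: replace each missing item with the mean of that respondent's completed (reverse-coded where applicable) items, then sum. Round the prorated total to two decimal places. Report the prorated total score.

44.57

Reverse-coded (on a 1–7 scale, reversed = 8 − raw):
  item 4: 8 − 2 = 6
  item 7: 8 − 1 = 7
Completed scored items (7 of 8): 7, 5, 6, 6, 2, 7, 6; sum = 39.
Person mean = 39 / 7 ≈ 5.5714
Prorated total = (39 / 7) × 8 = 44.57 (to 2 dp)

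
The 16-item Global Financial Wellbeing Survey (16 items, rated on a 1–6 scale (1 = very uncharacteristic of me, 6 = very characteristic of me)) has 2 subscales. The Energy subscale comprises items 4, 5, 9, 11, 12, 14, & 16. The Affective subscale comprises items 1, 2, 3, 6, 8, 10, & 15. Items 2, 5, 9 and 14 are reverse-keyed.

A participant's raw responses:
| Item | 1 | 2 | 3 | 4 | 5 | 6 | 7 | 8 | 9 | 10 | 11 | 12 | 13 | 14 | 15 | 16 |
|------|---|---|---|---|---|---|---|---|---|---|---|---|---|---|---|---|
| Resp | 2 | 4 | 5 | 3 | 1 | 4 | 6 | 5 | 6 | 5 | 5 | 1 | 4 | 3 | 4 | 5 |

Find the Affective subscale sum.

Affective items: 1, 2, 3, 6, 8, 10, 15.
Of these, item 2 is reverse-keyed; reversed = (1+6) − raw = 7 − raw.
  item 1: 2
  item 2: 7 − 4 = 3
  item 3: 5
  item 6: 4
  item 8: 5
  item 10: 5
  item 15: 4
Sum = 2 + 3 + 5 + 4 + 5 + 5 + 4 = 28

28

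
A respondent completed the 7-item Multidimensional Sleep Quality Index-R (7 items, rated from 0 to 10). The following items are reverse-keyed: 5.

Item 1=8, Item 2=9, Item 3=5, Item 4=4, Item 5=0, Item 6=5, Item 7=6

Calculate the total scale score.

Reverse-keyed items use 10 − raw:
  item 5: 10 − 0 = 10
Scored responses: 8, 9, 5, 4, 10, 5, 6
Total = 8 + 9 + 5 + 4 + 10 + 5 + 6 = 47

47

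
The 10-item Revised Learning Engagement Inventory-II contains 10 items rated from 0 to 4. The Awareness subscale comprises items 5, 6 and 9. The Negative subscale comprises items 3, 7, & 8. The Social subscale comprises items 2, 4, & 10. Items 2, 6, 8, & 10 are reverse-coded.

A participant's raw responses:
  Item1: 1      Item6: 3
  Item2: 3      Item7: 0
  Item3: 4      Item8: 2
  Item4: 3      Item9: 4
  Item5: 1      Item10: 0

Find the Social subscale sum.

Social items: 2, 4, 10.
Of these, items 2 and 10 are reverse-coded; on a 0–4 scale, reversed = 4 − raw.
  item 2: 4 − 3 = 1
  item 4: 3
  item 10: 4 − 0 = 4
Sum = 1 + 3 + 4 = 8

8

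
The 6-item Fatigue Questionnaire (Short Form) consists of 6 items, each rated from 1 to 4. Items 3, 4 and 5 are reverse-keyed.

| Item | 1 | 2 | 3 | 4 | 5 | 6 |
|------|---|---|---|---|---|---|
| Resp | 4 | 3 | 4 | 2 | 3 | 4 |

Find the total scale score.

Reverse-coded items (reverse-coded value = 5 − response):
  item 3: 5 − 4 = 1
  item 4: 5 − 2 = 3
  item 5: 5 − 3 = 2
After reverse-coding: 4, 3, 1, 3, 2, 4
Total = 4 + 3 + 1 + 3 + 2 + 4 = 17

17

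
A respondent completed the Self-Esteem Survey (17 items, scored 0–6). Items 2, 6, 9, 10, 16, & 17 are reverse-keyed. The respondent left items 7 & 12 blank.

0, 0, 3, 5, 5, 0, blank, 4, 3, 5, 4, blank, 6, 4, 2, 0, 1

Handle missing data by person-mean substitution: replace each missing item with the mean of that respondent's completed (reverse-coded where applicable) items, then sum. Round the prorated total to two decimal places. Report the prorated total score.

68.00

Reverse-coded (on a 0–6 scale, reversed = 6 − raw):
  item 2: 6 − 0 = 6
  item 6: 6 − 0 = 6
  item 9: 6 − 3 = 3
  item 10: 6 − 5 = 1
  item 16: 6 − 0 = 6
  item 17: 6 − 1 = 5
Completed scored items (15 of 17): 0, 6, 3, 5, 5, 6, 4, 3, 1, 4, 6, 4, 2, 6, 5; sum = 60.
Person mean = 60 / 15 ≈ 4.0000
Prorated total = (60 / 15) × 17 = 68.00 (to 2 dp)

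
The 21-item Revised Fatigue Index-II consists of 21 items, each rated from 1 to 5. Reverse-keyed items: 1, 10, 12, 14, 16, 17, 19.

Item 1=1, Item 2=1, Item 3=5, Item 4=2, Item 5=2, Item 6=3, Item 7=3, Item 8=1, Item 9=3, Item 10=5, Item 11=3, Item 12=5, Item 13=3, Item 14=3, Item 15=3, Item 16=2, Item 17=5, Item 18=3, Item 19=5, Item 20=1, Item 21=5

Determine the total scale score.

Reversing items 1, 10, 12, 14, 16, 17 and 19 with 6 − raw:
Total = (6−1) + 1 + 5 + 2 + 2 + 3 + 3 + 1 + 3 + (6−5) + 3 + (6−5) + 3 + (6−3) + 3 + (6−2) + (6−5) + 3 + (6−5) + 1 + 5
      = 5 + 1 + 5 + 2 + 2 + 3 + 3 + 1 + 3 + 1 + 3 + 1 + 3 + 3 + 3 + 4 + 1 + 3 + 1 + 1 + 5 = 54

54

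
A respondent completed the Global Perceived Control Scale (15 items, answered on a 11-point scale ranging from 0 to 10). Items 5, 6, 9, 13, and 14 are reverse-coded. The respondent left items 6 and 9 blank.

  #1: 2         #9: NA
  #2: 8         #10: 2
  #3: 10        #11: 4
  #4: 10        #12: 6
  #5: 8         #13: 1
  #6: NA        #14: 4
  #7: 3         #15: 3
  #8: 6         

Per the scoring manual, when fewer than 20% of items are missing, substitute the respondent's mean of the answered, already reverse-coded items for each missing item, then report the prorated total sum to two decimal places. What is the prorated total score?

Reverse-coded (reversed = (0+10) − raw = 10 − raw):
  item 5: 10 − 8 = 2
  item 13: 10 − 1 = 9
  item 14: 10 − 4 = 6
Completed scored items (13 of 15): 2, 8, 10, 10, 2, 3, 6, 2, 4, 6, 9, 6, 3; sum = 71.
Person mean = 71 / 13 ≈ 5.4615
Prorated total = (71 / 13) × 15 = 81.92 (to 2 dp)

81.92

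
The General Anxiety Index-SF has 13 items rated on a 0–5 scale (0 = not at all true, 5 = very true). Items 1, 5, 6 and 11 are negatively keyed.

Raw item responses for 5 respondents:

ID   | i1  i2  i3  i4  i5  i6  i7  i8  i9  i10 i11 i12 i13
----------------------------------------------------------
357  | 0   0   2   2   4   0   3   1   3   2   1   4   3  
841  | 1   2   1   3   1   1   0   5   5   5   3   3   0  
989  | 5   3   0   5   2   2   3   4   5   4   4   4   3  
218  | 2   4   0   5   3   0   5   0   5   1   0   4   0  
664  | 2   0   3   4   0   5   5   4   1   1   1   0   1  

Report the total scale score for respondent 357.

35

Respondent 357 raw: 0, 0, 2, 2, 4, 0, 3, 1, 3, 2, 1, 4, 3.
Reverse-coded (on a 0–5 scale, reversed = 5 − raw):
  item 1: 5 − 0 = 5
  item 2: 0
  item 3: 2
  item 4: 2
  item 5: 5 − 4 = 1
  item 6: 5 − 0 = 5
  item 7: 3
  item 8: 1
  item 9: 3
  item 10: 2
  item 11: 5 − 1 = 4
  item 12: 4
  item 13: 3
Sum = 5 + 0 + 2 + 2 + 1 + 5 + 3 + 1 + 3 + 2 + 4 + 4 + 3 = 35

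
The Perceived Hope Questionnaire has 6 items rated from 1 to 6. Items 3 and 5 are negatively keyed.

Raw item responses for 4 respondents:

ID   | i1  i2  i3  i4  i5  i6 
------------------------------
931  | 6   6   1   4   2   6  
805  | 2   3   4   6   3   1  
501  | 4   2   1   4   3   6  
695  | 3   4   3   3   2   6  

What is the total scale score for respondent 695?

25

Respondent 695 raw: 3, 4, 3, 3, 2, 6.
Reverse-coded (reverse-coded value = 7 − response):
  item 1: 3
  item 2: 4
  item 3: 7 − 3 = 4
  item 4: 3
  item 5: 7 − 2 = 5
  item 6: 6
Sum = 3 + 4 + 4 + 3 + 5 + 6 = 25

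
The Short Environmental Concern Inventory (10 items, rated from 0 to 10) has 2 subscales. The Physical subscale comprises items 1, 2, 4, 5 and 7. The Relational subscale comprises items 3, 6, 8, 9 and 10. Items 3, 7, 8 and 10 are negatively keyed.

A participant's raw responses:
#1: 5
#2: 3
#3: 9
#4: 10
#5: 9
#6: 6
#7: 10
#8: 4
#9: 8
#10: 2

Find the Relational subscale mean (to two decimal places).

Relational items: 3, 6, 8, 9, 10.
Of these, items 3, 8, and 10 are negatively keyed; on a 0–10 scale, reversed = 10 − raw.
  item 3: 10 − 9 = 1
  item 6: 6
  item 8: 10 − 4 = 6
  item 9: 8
  item 10: 10 − 2 = 8
Sum = 1 + 6 + 6 + 8 + 8 = 29
Mean = 29 / 5 = 5.80

5.80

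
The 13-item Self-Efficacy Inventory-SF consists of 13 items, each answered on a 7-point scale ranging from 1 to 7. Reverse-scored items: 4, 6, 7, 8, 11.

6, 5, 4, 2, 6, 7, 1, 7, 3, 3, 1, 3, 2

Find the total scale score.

54

Apply reverse scoring (reversed = (1+7) − raw = 8 − raw):
  item 4: 8 − 2 = 6
  item 6: 8 − 7 = 1
  item 7: 8 − 1 = 7
  item 8: 8 − 7 = 1
  item 11: 8 − 1 = 7
Scored items: 6, 5, 4, 6, 6, 1, 7, 1, 3, 3, 7, 3, 2
Total = 6 + 5 + 4 + 6 + 6 + 1 + 7 + 1 + 3 + 3 + 7 + 3 + 2 = 54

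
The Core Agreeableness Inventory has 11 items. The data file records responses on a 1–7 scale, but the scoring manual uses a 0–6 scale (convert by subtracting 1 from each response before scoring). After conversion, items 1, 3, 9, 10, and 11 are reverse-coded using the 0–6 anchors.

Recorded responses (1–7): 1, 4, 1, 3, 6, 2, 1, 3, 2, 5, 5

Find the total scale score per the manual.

Convert to 0–6: 0, 3, 0, 2, 5, 1, 0, 2, 1, 4, 4
Reverse-coded (reversed = (0+6) − raw = 6 − raw):
  item 1: 6 − 0 = 6
  item 3: 6 − 0 = 6
  item 9: 6 − 1 = 5
  item 10: 6 − 4 = 2
  item 11: 6 − 4 = 2
Scored: 6, 3, 6, 2, 5, 1, 0, 2, 5, 2, 2
Total = 34

34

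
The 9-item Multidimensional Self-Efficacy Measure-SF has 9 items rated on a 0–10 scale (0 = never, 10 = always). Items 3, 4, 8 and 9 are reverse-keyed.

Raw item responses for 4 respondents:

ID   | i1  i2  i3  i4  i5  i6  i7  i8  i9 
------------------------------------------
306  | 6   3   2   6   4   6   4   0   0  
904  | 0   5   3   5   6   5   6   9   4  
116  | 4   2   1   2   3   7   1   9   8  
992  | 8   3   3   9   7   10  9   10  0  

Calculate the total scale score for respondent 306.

Respondent 306 raw: 6, 3, 2, 6, 4, 6, 4, 0, 0.
Reverse-coded (on a 0–10 scale, reversed = 10 − raw):
  item 1: 6
  item 2: 3
  item 3: 10 − 2 = 8
  item 4: 10 − 6 = 4
  item 5: 4
  item 6: 6
  item 7: 4
  item 8: 10 − 0 = 10
  item 9: 10 − 0 = 10
Sum = 6 + 3 + 8 + 4 + 4 + 6 + 4 + 10 + 10 = 55

55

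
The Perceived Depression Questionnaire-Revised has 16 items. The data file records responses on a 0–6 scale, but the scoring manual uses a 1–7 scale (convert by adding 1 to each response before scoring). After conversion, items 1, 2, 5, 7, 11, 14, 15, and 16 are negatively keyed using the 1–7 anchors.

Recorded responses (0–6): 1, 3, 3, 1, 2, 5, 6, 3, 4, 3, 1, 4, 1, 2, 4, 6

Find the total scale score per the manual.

63

Convert to 1–7: 2, 4, 4, 2, 3, 6, 7, 4, 5, 4, 2, 5, 2, 3, 5, 7
Reverse-coded (on a 1–7 scale, reversed = 8 − raw):
  item 1: 8 − 2 = 6
  item 2: 8 − 4 = 4
  item 5: 8 − 3 = 5
  item 7: 8 − 7 = 1
  item 11: 8 − 2 = 6
  item 14: 8 − 3 = 5
  item 15: 8 − 5 = 3
  item 16: 8 − 7 = 1
Scored: 6, 4, 4, 2, 5, 6, 1, 4, 5, 4, 6, 5, 2, 5, 3, 1
Total = 63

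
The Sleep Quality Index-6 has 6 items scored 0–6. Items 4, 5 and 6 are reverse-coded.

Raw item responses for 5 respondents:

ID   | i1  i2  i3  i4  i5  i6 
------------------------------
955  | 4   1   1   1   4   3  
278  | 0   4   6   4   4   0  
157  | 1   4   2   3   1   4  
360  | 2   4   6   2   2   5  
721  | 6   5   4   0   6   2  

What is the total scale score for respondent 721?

25

Respondent 721 raw: 6, 5, 4, 0, 6, 2.
Reverse-coded (reverse-coded value = 6 − response):
  item 1: 6
  item 2: 5
  item 3: 4
  item 4: 6 − 0 = 6
  item 5: 6 − 6 = 0
  item 6: 6 − 2 = 4
Sum = 6 + 5 + 4 + 6 + 0 + 4 = 25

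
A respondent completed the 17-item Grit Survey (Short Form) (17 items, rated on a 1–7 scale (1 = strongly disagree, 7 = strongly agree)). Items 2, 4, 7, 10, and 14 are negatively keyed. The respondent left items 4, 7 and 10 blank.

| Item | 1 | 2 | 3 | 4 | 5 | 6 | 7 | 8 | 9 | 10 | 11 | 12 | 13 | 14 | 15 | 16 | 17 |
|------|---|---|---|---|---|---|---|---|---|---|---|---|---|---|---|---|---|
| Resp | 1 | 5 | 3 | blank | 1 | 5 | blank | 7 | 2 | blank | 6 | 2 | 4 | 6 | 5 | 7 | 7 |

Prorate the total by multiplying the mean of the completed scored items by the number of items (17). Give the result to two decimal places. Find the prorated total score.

Reverse-coded (on a 1–7 scale, reversed = 8 − raw):
  item 2: 8 − 5 = 3
  item 14: 8 − 6 = 2
Completed scored items (14 of 17): 1, 3, 3, 1, 5, 7, 2, 6, 2, 4, 2, 5, 7, 7; sum = 55.
Person mean = 55 / 14 ≈ 3.9286
Prorated total = (55 / 14) × 17 = 66.79 (to 2 dp)

66.79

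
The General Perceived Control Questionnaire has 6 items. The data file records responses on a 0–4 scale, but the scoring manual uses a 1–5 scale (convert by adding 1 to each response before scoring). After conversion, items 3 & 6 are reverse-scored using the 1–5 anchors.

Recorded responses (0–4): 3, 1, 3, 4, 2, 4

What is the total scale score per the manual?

Convert to 1–5: 4, 2, 4, 5, 3, 5
Reverse-coded (reverse-coded value = 6 − response):
  item 3: 6 − 4 = 2
  item 6: 6 − 5 = 1
Scored: 4, 2, 2, 5, 3, 1
Total = 17

17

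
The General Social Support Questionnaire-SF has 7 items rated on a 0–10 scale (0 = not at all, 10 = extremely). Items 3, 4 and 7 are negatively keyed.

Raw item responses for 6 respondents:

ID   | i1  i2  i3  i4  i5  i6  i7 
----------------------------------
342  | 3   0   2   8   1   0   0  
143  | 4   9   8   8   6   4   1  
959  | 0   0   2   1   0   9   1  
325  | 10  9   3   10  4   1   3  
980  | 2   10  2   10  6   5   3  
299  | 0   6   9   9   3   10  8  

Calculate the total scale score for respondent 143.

Respondent 143 raw: 4, 9, 8, 8, 6, 4, 1.
Reverse-coded (reversed = (0+10) − raw = 10 − raw):
  item 1: 4
  item 2: 9
  item 3: 10 − 8 = 2
  item 4: 10 − 8 = 2
  item 5: 6
  item 6: 4
  item 7: 10 − 1 = 9
Sum = 4 + 9 + 2 + 2 + 6 + 4 + 9 = 36

36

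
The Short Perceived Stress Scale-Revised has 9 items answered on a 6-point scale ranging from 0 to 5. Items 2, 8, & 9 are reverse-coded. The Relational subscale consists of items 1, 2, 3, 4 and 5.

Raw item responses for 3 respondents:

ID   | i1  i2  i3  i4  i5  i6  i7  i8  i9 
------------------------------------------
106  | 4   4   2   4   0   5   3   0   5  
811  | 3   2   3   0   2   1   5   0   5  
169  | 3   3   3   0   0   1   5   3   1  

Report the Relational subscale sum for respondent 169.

Respondent 169 raw: 3, 3, 3, 0, 0, 1, 5, 3, 1.
Relational items: 1, 2, 3, 4, 5.
Reverse-coded (reversed = (0+5) − raw = 5 − raw):
  item 1: 3
  item 2: 5 − 3 = 2
  item 3: 3
  item 4: 0
  item 5: 0
Sum = 3 + 2 + 3 + 0 + 0 = 8

8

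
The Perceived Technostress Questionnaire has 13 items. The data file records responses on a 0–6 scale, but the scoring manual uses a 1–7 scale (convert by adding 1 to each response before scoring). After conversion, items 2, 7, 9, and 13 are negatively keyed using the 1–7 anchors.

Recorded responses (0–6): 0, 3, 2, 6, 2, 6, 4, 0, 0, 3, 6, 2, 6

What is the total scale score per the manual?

Convert to 1–7: 1, 4, 3, 7, 3, 7, 5, 1, 1, 4, 7, 3, 7
Reverse-coded (reversed = (1+7) − raw = 8 − raw):
  item 2: 8 − 4 = 4
  item 7: 8 − 5 = 3
  item 9: 8 − 1 = 7
  item 13: 8 − 7 = 1
Scored: 1, 4, 3, 7, 3, 7, 3, 1, 7, 4, 7, 3, 1
Total = 51

51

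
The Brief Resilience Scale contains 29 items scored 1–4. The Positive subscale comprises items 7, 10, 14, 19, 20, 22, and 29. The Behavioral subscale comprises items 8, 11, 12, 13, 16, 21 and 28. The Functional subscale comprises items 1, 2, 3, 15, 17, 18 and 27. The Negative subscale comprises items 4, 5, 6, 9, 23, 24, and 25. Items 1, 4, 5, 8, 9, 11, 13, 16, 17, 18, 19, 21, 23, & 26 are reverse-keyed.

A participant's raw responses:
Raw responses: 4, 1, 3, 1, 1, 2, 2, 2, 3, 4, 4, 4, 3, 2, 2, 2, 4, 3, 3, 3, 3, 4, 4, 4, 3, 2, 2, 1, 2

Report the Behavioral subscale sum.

Behavioral items: 8, 11, 12, 13, 16, 21, 28.
Of these, items 8, 11, 13, 16 and 21 are reverse-keyed; reversed = (1+4) − raw = 5 − raw.
  item 8: 5 − 2 = 3
  item 11: 5 − 4 = 1
  item 12: 4
  item 13: 5 − 3 = 2
  item 16: 5 − 2 = 3
  item 21: 5 − 3 = 2
  item 28: 1
Sum = 3 + 1 + 4 + 2 + 3 + 2 + 1 = 16

16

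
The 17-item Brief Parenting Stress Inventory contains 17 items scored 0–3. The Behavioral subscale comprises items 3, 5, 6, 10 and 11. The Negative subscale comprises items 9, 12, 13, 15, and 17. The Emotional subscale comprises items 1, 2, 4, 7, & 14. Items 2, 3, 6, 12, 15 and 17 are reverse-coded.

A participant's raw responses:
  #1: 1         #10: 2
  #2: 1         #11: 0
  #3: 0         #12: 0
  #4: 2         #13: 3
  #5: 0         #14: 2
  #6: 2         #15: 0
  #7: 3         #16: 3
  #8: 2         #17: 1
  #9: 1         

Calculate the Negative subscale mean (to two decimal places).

Negative items: 9, 12, 13, 15, 17.
Of these, items 12, 15 and 17 are reverse-coded; reverse-coded value = 3 − response.
  item 9: 1
  item 12: 3 − 0 = 3
  item 13: 3
  item 15: 3 − 0 = 3
  item 17: 3 − 1 = 2
Sum = 1 + 3 + 3 + 3 + 2 = 12
Mean = 12 / 5 = 2.40

2.40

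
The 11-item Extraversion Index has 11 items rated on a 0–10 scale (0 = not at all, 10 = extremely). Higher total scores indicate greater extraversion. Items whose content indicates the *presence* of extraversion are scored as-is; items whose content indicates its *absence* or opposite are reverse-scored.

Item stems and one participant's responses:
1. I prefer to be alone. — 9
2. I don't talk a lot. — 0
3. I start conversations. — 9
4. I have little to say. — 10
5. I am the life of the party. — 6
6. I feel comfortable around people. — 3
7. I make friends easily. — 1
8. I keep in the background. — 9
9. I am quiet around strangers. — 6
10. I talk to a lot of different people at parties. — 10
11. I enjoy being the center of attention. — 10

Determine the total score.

Items 1, 2, 4, 8, 9 describe the absence/opposite of extraversion → reverse-score.
on a 0–10 scale, reversed = 10 − raw.
  item 1: 10 − 9 = 1
  item 2: 10 − 0 = 10
  item 3: 9
  item 4: 10 − 10 = 0
  item 5: 6
  item 6: 3
  item 7: 1
  item 8: 10 − 9 = 1
  item 9: 10 − 6 = 4
  item 10: 10
  item 11: 10
Total = 1 + 10 + 9 + 0 + 6 + 3 + 1 + 1 + 4 + 10 + 10 = 55

55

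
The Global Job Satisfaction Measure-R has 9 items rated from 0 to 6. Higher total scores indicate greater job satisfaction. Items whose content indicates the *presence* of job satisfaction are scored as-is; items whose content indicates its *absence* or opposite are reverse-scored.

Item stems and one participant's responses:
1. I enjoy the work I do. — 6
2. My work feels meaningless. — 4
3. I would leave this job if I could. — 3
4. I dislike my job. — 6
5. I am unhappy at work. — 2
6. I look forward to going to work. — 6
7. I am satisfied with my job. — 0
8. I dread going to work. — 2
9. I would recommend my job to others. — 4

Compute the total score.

Items 2, 3, 4, 5, 8 describe the absence/opposite of job satisfaction → reverse-score.
reversed = (0+6) − raw = 6 − raw.
  item 1: 6
  item 2: 6 − 4 = 2
  item 3: 6 − 3 = 3
  item 4: 6 − 6 = 0
  item 5: 6 − 2 = 4
  item 6: 6
  item 7: 0
  item 8: 6 − 2 = 4
  item 9: 4
Total = 6 + 2 + 3 + 0 + 4 + 6 + 0 + 4 + 4 = 29

29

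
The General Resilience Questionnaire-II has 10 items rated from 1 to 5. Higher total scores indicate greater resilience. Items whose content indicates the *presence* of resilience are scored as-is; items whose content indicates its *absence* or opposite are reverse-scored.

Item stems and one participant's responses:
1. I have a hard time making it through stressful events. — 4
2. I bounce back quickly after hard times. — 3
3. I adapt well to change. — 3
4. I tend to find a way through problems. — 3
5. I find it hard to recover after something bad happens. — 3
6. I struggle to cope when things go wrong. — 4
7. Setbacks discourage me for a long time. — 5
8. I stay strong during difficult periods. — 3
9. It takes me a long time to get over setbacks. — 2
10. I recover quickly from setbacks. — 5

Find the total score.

29

Items 1, 5, 6, 7, 9 describe the absence/opposite of resilience → reverse-score.
on a 1–5 scale, reversed = 6 − raw.
  item 1: 6 − 4 = 2
  item 2: 3
  item 3: 3
  item 4: 3
  item 5: 6 − 3 = 3
  item 6: 6 − 4 = 2
  item 7: 6 − 5 = 1
  item 8: 3
  item 9: 6 − 2 = 4
  item 10: 5
Total = 2 + 3 + 3 + 3 + 3 + 2 + 1 + 3 + 4 + 5 = 29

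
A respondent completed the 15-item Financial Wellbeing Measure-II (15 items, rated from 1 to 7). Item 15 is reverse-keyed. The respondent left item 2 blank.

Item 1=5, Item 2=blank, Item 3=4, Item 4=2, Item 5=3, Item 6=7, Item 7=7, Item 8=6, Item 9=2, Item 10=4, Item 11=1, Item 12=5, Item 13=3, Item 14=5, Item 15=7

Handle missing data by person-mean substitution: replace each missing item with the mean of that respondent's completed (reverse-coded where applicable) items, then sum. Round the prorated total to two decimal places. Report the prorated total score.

Reverse-coded (reversed = (1+7) − raw = 8 − raw):
  item 15: 8 − 7 = 1
Completed scored items (14 of 15): 5, 4, 2, 3, 7, 7, 6, 2, 4, 1, 5, 3, 5, 1; sum = 55.
Person mean = 55 / 14 ≈ 3.9286
Prorated total = (55 / 14) × 15 = 58.93 (to 2 dp)

58.93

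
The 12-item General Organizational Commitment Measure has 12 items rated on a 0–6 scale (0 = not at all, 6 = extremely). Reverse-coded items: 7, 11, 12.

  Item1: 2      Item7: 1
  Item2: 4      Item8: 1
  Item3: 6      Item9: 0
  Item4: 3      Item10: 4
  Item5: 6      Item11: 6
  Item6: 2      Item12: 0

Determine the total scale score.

39

Apply reverse scoring (reverse-coded value = 6 − response):
  item 7: 6 − 1 = 5
  item 11: 6 − 6 = 0
  item 12: 6 − 0 = 6
After reverse-coding: 2, 4, 6, 3, 6, 2, 5, 1, 0, 4, 0, 6
Total = 2 + 4 + 6 + 3 + 6 + 2 + 5 + 1 + 0 + 4 + 0 + 6 = 39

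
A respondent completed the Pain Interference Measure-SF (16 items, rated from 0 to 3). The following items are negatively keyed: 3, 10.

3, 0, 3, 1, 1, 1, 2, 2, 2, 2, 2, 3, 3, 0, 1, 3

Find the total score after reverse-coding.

Raw sum = 29. Negatively keyed items: 3, 10; their raw sum = 5.
Each reversal replaces raw with 3 − raw, changing the total by 3 − 2·raw per item.
Total = 29 + 2·3 − 2·5 = 29 + 6 − 10 = 25

25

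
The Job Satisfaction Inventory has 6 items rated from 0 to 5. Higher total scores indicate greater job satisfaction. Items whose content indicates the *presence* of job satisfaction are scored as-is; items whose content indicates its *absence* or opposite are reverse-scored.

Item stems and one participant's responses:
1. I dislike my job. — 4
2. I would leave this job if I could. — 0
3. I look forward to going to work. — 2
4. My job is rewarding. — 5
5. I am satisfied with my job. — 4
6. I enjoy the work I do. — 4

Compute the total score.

21

Items 1, 2 describe the absence/opposite of job satisfaction → reverse-score.
reverse-coded value = 5 − response.
  item 1: 5 − 4 = 1
  item 2: 5 − 0 = 5
  item 3: 2
  item 4: 5
  item 5: 4
  item 6: 4
Total = 1 + 5 + 2 + 5 + 4 + 4 = 21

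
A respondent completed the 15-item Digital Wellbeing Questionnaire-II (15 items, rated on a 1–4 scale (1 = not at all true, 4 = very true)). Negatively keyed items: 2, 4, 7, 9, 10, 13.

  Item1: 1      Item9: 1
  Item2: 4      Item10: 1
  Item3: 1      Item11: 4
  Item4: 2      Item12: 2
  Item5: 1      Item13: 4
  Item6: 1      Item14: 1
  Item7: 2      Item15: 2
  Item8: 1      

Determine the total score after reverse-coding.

30

Apply reverse scoring (on a 1–4 scale, reversed = 5 − raw):
  item 2: 5 − 4 = 1
  item 4: 5 − 2 = 3
  item 7: 5 − 2 = 3
  item 9: 5 − 1 = 4
  item 10: 5 − 1 = 4
  item 13: 5 − 4 = 1
After reverse-coding: 1, 1, 1, 3, 1, 1, 3, 1, 4, 4, 4, 2, 1, 1, 2
Total = 1 + 1 + 1 + 3 + 1 + 1 + 3 + 1 + 4 + 4 + 4 + 2 + 1 + 1 + 2 = 30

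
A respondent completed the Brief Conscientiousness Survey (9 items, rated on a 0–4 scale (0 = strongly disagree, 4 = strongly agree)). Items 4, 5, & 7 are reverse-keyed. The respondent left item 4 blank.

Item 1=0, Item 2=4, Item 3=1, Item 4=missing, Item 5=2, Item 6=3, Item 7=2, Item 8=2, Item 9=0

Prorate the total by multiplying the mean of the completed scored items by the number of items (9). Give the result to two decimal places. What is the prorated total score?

15.75

Reverse-coded (reversed = (0+4) − raw = 4 − raw):
  item 5: 4 − 2 = 2
  item 7: 4 − 2 = 2
Completed scored items (8 of 9): 0, 4, 1, 2, 3, 2, 2, 0; sum = 14.
Person mean = 14 / 8 ≈ 1.7500
Prorated total = (14 / 8) × 9 = 15.75 (to 2 dp)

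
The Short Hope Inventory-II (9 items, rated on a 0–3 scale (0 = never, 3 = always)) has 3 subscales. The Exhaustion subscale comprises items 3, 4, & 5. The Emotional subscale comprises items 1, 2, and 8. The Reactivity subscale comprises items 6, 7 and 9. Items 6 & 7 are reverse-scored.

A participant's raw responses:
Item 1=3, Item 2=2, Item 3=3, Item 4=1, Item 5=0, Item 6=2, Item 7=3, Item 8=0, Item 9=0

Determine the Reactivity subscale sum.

1

Reactivity items: 6, 7, 9.
Of these, items 6 and 7 are reverse-scored; reversed = (0+3) − raw = 3 − raw.
  item 6: 3 − 2 = 1
  item 7: 3 − 3 = 0
  item 9: 0
Sum = 1 + 0 + 0 = 1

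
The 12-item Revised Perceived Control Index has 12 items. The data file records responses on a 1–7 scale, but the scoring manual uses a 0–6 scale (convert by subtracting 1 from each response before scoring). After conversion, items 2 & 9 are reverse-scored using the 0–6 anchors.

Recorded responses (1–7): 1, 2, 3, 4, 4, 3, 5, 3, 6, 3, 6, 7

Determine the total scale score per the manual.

35

Convert to 0–6: 0, 1, 2, 3, 3, 2, 4, 2, 5, 2, 5, 6
Reverse-coded (reverse-coded value = 6 − response):
  item 2: 6 − 1 = 5
  item 9: 6 − 5 = 1
Scored: 0, 5, 2, 3, 3, 2, 4, 2, 1, 2, 5, 6
Total = 35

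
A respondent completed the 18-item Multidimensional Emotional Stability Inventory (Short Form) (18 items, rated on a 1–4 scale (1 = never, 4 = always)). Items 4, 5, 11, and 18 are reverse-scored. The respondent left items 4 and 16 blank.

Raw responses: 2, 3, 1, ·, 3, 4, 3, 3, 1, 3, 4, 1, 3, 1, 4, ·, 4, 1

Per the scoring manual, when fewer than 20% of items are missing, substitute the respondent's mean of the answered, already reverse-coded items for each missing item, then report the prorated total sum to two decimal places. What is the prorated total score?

Reverse-coded (reversed = (1+4) − raw = 5 − raw):
  item 5: 5 − 3 = 2
  item 11: 5 − 4 = 1
  item 18: 5 − 1 = 4
Completed scored items (16 of 18): 2, 3, 1, 2, 4, 3, 3, 1, 3, 1, 1, 3, 1, 4, 4, 4; sum = 40.
Person mean = 40 / 16 ≈ 2.5000
Prorated total = (40 / 16) × 18 = 45.00 (to 2 dp)

45.00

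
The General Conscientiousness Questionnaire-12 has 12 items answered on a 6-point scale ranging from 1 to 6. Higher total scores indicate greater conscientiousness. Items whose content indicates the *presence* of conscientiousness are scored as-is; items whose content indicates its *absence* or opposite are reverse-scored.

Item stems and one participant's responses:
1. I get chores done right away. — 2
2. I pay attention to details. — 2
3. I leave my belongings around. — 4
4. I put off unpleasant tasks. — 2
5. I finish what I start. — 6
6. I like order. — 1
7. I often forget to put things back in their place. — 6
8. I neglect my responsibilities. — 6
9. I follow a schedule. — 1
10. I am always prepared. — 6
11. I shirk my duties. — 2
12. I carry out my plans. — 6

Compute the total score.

Items 3, 4, 7, 8, 11 describe the absence/opposite of conscientiousness → reverse-score.
on a 1–6 scale, reversed = 7 − raw.
  item 1: 2
  item 2: 2
  item 3: 7 − 4 = 3
  item 4: 7 − 2 = 5
  item 5: 6
  item 6: 1
  item 7: 7 − 6 = 1
  item 8: 7 − 6 = 1
  item 9: 1
  item 10: 6
  item 11: 7 − 2 = 5
  item 12: 6
Total = 2 + 2 + 3 + 5 + 6 + 1 + 1 + 1 + 1 + 6 + 5 + 6 = 39

39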